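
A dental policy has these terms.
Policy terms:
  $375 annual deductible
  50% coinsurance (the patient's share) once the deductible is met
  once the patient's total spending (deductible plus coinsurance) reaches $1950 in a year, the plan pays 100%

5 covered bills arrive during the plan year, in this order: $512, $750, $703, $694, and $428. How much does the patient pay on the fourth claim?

$347

Claim 1 — $512: $375 finishes the deductible; $137 goes to coinsurance; 50% of $137 = $68.50. Patient owes $443.50 (running OOP $443.50).
Claim 2 — $750: 50% coinsurance on $750 = $375. Patient owes $375 (running OOP $818.50).
Claim 3 — $703: deductible already satisfied, so patient's share is 50% × $703 = $351.50. Cost to patient: $351.50. OOP to date $1170.
Claim 4 — $694: deductible met; 50% of $694 = $347. Patient owes $347 (running OOP $1517).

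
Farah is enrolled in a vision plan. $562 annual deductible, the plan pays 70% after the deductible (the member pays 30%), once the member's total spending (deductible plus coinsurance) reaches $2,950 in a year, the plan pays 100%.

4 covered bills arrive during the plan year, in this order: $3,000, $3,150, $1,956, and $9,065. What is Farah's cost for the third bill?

#1 ($3,000): deductible takes $562, $2,438 remains; 30% of $2,438 = $731.40. Member pays $1,293.40; OOP now $1,293.40.
#2 ($3,150): deductible already satisfied, so member's share is 30% × $3,150 = $945. Member pays $945; OOP now $2,238.40.
#3 ($1,956): 30% coinsurance on $1,956 = $586.80. Member pays $586.80; OOP now $2,825.20.

$586.80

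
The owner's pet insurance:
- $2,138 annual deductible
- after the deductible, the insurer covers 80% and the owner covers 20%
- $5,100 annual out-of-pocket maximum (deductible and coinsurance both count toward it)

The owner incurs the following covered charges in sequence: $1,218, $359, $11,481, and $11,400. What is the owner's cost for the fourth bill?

#1 ($1,218): entire amount goes to the deductible. Owner owes $1,218 (running OOP $1,218).
#2 ($359): fully absorbed by the deductible. Cost to owner: $359. OOP to date $1,577.
#3 ($11,481): deductible takes $561, $10,920 remains; 20% of $10,920 = $2,184. Owner pays $2,745; OOP now $4,322.
#4 ($11,400): deductible already satisfied, so owner's share is 20% × $11,400 = $2,280. Adding that to $4,322 gives $6,602, past the $5,100 cap; owner pays only $5,100 − $4,322 = $778.

$778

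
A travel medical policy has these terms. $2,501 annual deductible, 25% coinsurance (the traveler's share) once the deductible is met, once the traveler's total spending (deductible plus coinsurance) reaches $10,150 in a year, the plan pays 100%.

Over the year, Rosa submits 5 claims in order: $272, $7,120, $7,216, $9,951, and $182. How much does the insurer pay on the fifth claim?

Claim 1 ($272): entire amount goes to the deductible. Traveler owes $272 (running OOP $272). Plan pays $272 − $272 = $0.
Claim 2 ($7,120): $2,229 to deductible, leaving $4,891; traveler's 25% is $1,222.75. Cost to traveler: $3,451.75. OOP to date $3,723.75. Plan pays $7,120 − $3,451.75 = $3,668.25.
Claim 3 ($7,216): deductible already satisfied, so traveler's share is 25% × $7,216 = $1,804. Cost to traveler: $1,804. OOP to date $5,527.75. Insurer: $7,216 − $1,804 = $5,412.
Claim 4 ($9,951): deductible already satisfied, so traveler's share is 25% × $9,951 = $2,487.75. Cost to traveler: $2,487.75. OOP to date $8,015.50. Insurer: $9,951 − $2,487.75 = $7,463.25.
Claim 5 ($182): deductible already satisfied, so traveler's share is 25% × $182 = $45.50. Traveler owes $45.50 (running OOP $8,061). Insurer: $182 − $45.50 = $136.50.

$136.50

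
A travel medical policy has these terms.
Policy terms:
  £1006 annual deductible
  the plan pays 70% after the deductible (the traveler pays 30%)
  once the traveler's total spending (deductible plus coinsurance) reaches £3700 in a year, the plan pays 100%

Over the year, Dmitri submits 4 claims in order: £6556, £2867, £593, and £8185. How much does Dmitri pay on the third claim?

£168.90

Claim 1 (£6556): £1006 finishes the deductible; £5550 goes to coinsurance; 30% of £5550 = £1665. Cost to traveler: £2671. OOP to date £2671.
Claim 2 (£2867): deductible met; 30% of £2867 = £860.10. Traveler owes £860.10 (running OOP £3531.10).
Claim 3 (£593): 30% coinsurance on £593 = £177.90. That would push OOP to £3709, over the £3700 cap, so traveler pays £3700 − £3531.10 = £168.90.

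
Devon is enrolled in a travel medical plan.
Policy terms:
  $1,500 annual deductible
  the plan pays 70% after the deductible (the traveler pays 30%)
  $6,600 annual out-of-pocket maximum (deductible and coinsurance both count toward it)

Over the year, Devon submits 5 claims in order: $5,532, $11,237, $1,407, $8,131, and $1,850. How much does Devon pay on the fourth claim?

#1 ($5,532): $1,500 to deductible, leaving $4,032; coinsurance $4,032 × 30% = $1,209.60. Traveler owes $2,709.60 (running OOP $2,709.60).
#2 ($11,237): deductible met; 30% of $11,237 = $3,371.10. Cost to traveler: $3,371.10. OOP to date $6,080.70.
#3 ($1,407): 30% coinsurance on $1,407 = $422.10. Cost to traveler: $422.10. OOP to date $6,502.80.
#4 ($8,131): 30% coinsurance on $8,131 = $2,439.30. OOP would hit $8,942.10 > $6,600, so the cap limits the traveler to $6,600 − $6,502.80 = $97.20.

$97.20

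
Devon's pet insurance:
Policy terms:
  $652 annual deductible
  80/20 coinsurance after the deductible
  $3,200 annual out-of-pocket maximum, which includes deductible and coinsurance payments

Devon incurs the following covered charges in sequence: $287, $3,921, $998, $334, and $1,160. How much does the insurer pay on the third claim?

$798.40

Claim 1 — $287: fully absorbed by the deductible. Owner pays $287; OOP now $287. Insurer: $287 − $287 = $0.
Claim 2 — $3,921: $365 to deductible, leaving $3,556; owner's 20% is $711.20. Cost to owner: $1,076.20. OOP to date $1,363.20. Insurer: $3,921 − $1,076.20 = $2,844.80.
Claim 3 — $998: deductible met; 20% of $998 = $199.60. Cost to owner: $199.60. OOP to date $1,562.80. Plan pays $998 − $199.60 = $798.40.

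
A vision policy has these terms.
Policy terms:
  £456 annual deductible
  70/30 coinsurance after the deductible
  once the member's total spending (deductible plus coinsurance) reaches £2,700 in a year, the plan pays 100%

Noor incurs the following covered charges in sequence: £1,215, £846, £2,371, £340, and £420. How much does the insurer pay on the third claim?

Bill 1, £1,215: deductible takes £456, £759 remains; 30% of £759 = £227.70. Member owes £683.70 (running OOP £683.70). Plan pays £1,215 − £683.70 = £531.30.
Bill 2, £846: 30% coinsurance on £846 = £253.80. Member pays £253.80; OOP now £937.50. Insurer: £846 − £253.80 = £592.20.
Bill 3, £2,371: deductible met; 30% of £2,371 = £711.30. Member pays £711.30; OOP now £1,648.80. Insurer: £2,371 − £711.30 = £1,659.70.

£1,659.70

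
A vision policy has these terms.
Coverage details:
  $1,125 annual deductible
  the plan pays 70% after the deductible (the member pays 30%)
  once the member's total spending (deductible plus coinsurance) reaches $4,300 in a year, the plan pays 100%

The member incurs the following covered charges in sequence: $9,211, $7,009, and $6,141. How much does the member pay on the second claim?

#1 ($9,211): $1,125 to deductible, leaving $8,086; 30% of $8,086 = $2,425.80. Cost to member: $3,550.80. OOP to date $3,550.80.
#2 ($7,009): 30% coinsurance on $7,009 = $2,102.70. OOP would hit $5,653.50 > $4,300, so the cap limits the member to $4,300 − $3,550.80 = $749.20.

$749.20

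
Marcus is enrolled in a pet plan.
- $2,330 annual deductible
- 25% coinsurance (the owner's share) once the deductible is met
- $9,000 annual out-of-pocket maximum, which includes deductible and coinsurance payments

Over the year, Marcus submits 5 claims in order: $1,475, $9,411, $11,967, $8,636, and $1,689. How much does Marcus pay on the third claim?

Bill 1, $1,475: entire amount goes to the deductible. Owner pays $1,475; OOP now $1,475.
Bill 2, $9,411: $855 to deductible, leaving $8,556; coinsurance $8,556 × 25% = $2,139. Owner owes $2,994 (running OOP $4,469).
Bill 3, $11,967: deductible already satisfied, so owner's share is 25% × $11,967 = $2,991.75. Cost to owner: $2,991.75. OOP to date $7,460.75.

$2,991.75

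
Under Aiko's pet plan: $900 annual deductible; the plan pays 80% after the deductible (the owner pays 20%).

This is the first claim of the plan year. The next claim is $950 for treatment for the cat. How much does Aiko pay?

The full $900 deductible is still open; $900 of this bill applies to it.
The remaining $50 (= $950 − $900) moves to coinsurance.
Owner's 20% share of $50 is $10.
Owner responsibility: $900 + $10 = $910.

$910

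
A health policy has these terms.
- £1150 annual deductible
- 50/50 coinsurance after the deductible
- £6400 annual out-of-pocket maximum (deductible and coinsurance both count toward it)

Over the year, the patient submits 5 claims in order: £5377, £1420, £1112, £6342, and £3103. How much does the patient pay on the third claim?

£556

#1 (£5377): £1150 to deductible, leaving £4227; patient's 50% is £2113.50. Patient owes £3263.50 (running OOP £3263.50).
#2 (£1420): deductible met; 50% of £1420 = £710. Patient owes £710 (running OOP £3973.50).
#3 (£1112): 50% coinsurance on £1112 = £556. Patient owes £556 (running OOP £4529.50).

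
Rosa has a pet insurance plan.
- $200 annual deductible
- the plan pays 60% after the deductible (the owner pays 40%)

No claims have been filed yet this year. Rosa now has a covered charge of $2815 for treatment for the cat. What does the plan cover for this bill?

Nothing has been paid toward the $200 deductible, so the first $200 of this charge is applied there.
The remaining $2615 (= $2815 − $200) moves to coinsurance.
Owner's 40% share of $2615 is $1046.
Owner responsibility: $200 + $1046 = $1246.
The plan picks up $2815 − $1246 = $1569.

$1569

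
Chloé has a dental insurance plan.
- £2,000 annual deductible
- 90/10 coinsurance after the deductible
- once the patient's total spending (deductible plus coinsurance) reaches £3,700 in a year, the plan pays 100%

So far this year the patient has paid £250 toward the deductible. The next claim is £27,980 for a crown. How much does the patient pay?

Deductible still to meet: £2,000 − £250 = £1,750.
After the £1,750 deductible portion, £27,980 − £1,750 = £26,230 is subject to coinsurance.
Patient's 10% share of £26,230 is £2,623.
So the patient owes £1,750 + £2,623 = £4,373 before any cap.
That would bring total out-of-pocket to £4,623, past the £3,700 cap. The patient is capped at £3,700 − £250 = £3,450 on this claim.

£3,450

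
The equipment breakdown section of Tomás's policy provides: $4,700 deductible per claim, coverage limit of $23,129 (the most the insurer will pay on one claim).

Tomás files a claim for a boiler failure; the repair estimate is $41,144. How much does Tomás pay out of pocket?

$18,015

Less the $4,700 deductible: $41,144 − $4,700 = $36,444.
The $23,129 per-incident cap binds; insurer pays $23,129.
Business owner's share is the uncovered remainder: $41,144 − $23,129 = $18,015.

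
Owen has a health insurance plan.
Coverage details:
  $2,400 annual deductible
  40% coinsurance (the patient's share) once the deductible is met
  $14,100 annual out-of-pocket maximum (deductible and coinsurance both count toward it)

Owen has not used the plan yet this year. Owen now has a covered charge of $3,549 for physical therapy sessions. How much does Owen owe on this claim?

$2,859.60

Nothing has been paid toward the $2,400 deductible, so the first $2,400 of this charge is applied there.
The remaining $1,149 (= $3,549 − $2,400) moves to coinsurance.
40% of $1,149 = $459.60 falls to the patient.
That puts the patient's cost at $2,400 + $459.60 = $2,859.60 before any cap.
Total out-of-pocket so far would be $0 + $2,859.60 = $2,859.60, below the $14,100 cap — no reduction.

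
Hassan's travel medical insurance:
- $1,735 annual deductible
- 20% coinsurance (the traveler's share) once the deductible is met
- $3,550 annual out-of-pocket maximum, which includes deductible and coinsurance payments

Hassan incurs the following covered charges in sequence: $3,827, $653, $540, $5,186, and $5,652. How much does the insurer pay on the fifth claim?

$5,531.20

Claim 1 ($3,827): deductible takes $1,735, $2,092 remains; coinsurance $2,092 × 20% = $418.40. Traveler pays $2,153.40; OOP now $2,153.40. Plan pays $3,827 − $2,153.40 = $1,673.60.
Claim 2 ($653): deductible met; 20% of $653 = $130.60. Traveler owes $130.60 (running OOP $2,284). Insurer: $653 − $130.60 = $522.40.
Claim 3 ($540): deductible already satisfied, so traveler's share is 20% × $540 = $108. Traveler owes $108 (running OOP $2,392). Insurer: $540 − $108 = $432.
Claim 4 ($5,186): deductible met; 20% of $5,186 = $1,037.20. Cost to traveler: $1,037.20. OOP to date $3,429.20. Plan pays $5,186 − $1,037.20 = $4,148.80.
Claim 5 ($5,652): deductible met; 20% of $5,652 = $1,130.40. Adding that to $3,429.20 gives $4,559.60, past the $3,550 cap; traveler pays only $3,550 − $3,429.20 = $120.80. Insurer: $5,652 − $120.80 = $5,531.20.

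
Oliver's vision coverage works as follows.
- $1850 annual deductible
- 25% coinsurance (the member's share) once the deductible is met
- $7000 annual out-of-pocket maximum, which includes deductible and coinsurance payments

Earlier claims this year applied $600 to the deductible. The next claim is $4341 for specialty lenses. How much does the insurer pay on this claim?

$600 of the $1850 deductible is already met, leaving $1250.
That leaves $4341 − $1250 = $3091 for coinsurance.
Member's 25% share of $3091 is $772.75.
So the member owes $1250 + $772.75 = $2022.75 before any cap.
Year-to-date out-of-pocket becomes $600 + $2022.75 = $2622.75, still under the $7000 maximum, so no cap applies.
The insurer covers the remainder: $4341 − $2022.75 = $2318.25.

$2318.25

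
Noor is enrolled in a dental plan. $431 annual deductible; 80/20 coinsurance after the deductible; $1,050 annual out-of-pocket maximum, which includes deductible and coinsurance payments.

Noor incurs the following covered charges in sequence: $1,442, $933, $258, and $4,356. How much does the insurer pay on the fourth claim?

Bill 1, $1,442: $431 finishes the deductible; $1,011 goes to coinsurance; patient's 20% is $202.20. Patient pays $633.20; OOP now $633.20. Insurer: $1,442 − $633.20 = $808.80.
Bill 2, $933: deductible met; 20% of $933 = $186.60. Patient owes $186.60 (running OOP $819.80). Plan pays $933 − $186.60 = $746.40.
Bill 3, $258: deductible already satisfied, so patient's share is 20% × $258 = $51.60. Cost to patient: $51.60. OOP to date $871.40. Insurer: $258 − $51.60 = $206.40.
Bill 4, $4,356: deductible met; 20% of $4,356 = $871.20. Adding that to $871.40 gives $1,742.60, past the $1,050 cap; patient pays only $1,050 − $871.40 = $178.60. Plan pays $4,356 − $178.60 = $4,177.40.

$4,177.40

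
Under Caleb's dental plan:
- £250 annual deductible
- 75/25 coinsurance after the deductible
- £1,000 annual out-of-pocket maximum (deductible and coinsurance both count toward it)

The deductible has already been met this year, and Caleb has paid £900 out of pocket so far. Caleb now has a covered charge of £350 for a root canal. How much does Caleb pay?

The deductible is already satisfied, so the full bill goes to coinsurance.
25% of £350 = £87.50 falls to the patient.
Year-to-date out-of-pocket becomes £900 + £87.50 = £987.50, still under the £1,000 maximum, so no cap applies.

£87.50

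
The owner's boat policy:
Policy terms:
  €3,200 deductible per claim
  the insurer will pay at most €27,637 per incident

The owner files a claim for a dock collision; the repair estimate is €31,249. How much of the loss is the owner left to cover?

After the deductible, €31,249 − €3,200 = €28,049 remains.
€28,049 exceeds the €27,637 limit, so the insurer pays the limit: €27,637.
Owner's share is the uncovered remainder: €31,249 − €27,637 = €3,612.

€3,612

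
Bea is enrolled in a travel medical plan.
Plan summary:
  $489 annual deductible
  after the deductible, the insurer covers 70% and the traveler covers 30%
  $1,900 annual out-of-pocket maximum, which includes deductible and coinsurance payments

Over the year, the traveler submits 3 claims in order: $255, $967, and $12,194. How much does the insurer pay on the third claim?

Bill 1, $255: all of it applies to the deductible. Traveler owes $255 (running OOP $255). Plan pays $255 − $255 = $0.
Bill 2, $967: deductible takes $234, $733 remains; traveler's 30% is $219.90. Traveler owes $453.90 (running OOP $708.90). Insurer: $967 − $453.90 = $513.10.
Bill 3, $12,194: 30% coinsurance on $12,194 = $3,658.20. Adding that to $708.90 gives $4,367.10, past the $1,900 cap; traveler pays only $1,900 − $708.90 = $1,191.10. Plan pays $12,194 − $1,191.10 = $11,002.90.

$11,002.90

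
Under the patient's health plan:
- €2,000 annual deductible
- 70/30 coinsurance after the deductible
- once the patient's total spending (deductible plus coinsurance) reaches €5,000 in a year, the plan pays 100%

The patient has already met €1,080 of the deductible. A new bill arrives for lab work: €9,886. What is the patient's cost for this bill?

€3,609.80

Deductible still to meet: €2,000 − €1,080 = €920.
The remaining €8,966 (= €9,886 − €920) moves to coinsurance.
Patient's 30% share of €8,966 is €2,689.80.
Patient responsibility before any cap: €920 + €2,689.80 = €3,609.80.
Cumulative spending €1,080 + €3,609.80 = €4,689.80 stays under the €5,000 maximum.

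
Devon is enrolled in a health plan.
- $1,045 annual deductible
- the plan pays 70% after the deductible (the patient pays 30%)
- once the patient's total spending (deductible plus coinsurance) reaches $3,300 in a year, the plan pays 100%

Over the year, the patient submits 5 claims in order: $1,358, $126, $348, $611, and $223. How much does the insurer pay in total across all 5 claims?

Claim 1 — $1,358: $1,045 to deductible, leaving $313; 30% of $313 = $93.90. Patient pays $1,138.90; OOP now $1,138.90. Plan pays $1,358 − $1,138.90 = $219.10.
Claim 2 — $126: deductible already satisfied, so patient's share is 30% × $126 = $37.80. Patient pays $37.80; OOP now $1,176.70. Plan pays $126 − $37.80 = $88.20.
Claim 3 — $348: 30% coinsurance on $348 = $104.40. Cost to patient: $104.40. OOP to date $1,281.10. Insurer: $348 − $104.40 = $243.60.
Claim 4 — $611: deductible met; 30% of $611 = $183.30. Patient pays $183.30; OOP now $1,464.40. Plan pays $611 − $183.30 = $427.70.
Claim 5 — $223: deductible met; 30% of $223 = $66.90. Patient pays $66.90; OOP now $1,531.30. Plan pays $223 − $66.90 = $156.10.
Insurer total = bills − patient's total = $2,666 − $1,531.30 = $1,134.70.

$1,134.70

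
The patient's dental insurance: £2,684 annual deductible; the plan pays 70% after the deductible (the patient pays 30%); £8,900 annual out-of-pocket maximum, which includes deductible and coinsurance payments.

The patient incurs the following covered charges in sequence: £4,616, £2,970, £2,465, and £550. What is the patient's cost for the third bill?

#1 (£4,616): £2,684 to deductible, leaving £1,932; coinsurance £1,932 × 30% = £579.60. Patient owes £3,263.60 (running OOP £3,263.60).
#2 (£2,970): deductible already satisfied, so patient's share is 30% × £2,970 = £891. Cost to patient: £891. OOP to date £4,154.60.
#3 (£2,465): deductible already satisfied, so patient's share is 30% × £2,465 = £739.50. Patient pays £739.50; OOP now £4,894.10.

£739.50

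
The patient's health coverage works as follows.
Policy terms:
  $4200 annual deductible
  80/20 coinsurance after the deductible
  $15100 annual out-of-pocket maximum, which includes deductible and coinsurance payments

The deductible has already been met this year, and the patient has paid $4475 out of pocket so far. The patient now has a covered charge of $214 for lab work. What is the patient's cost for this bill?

$42.80

The deductible is already satisfied, so the full bill goes to coinsurance.
Coinsurance: $214 × 20% = $42.80.
Total out-of-pocket so far would be $4475 + $42.80 = $4517.80, below the $15100 cap — no reduction.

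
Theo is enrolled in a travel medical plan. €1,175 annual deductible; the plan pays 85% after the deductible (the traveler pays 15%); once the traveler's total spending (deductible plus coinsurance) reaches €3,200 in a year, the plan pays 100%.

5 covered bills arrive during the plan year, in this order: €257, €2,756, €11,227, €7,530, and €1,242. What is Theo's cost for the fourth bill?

€65.25

Claim 1 — €257: entire amount goes to the deductible. Traveler owes €257 (running OOP €257).
Claim 2 — €2,756: deductible takes €918, €1,838 remains; 15% of €1,838 = €275.70. Cost to traveler: €1,193.70. OOP to date €1,450.70.
Claim 3 — €11,227: deductible already satisfied, so traveler's share is 15% × €11,227 = €1,684.05. Cost to traveler: €1,684.05. OOP to date €3,134.75.
Claim 4 — €7,530: deductible already satisfied, so traveler's share is 15% × €7,530 = €1,129.50. Adding that to €3,134.75 gives €4,264.25, past the €3,200 cap; traveler pays only €3,200 − €3,134.75 = €65.25.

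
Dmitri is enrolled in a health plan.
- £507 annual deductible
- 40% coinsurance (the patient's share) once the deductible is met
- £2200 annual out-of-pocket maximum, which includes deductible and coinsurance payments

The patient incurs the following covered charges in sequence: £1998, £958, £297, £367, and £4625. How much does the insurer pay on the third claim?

Claim 1 — £1998: £507 to deductible, leaving £1491; 40% of £1491 = £596.40. Patient owes £1103.40 (running OOP £1103.40). Insurer: £1998 − £1103.40 = £894.60.
Claim 2 — £958: deductible already satisfied, so patient's share is 40% × £958 = £383.20. Cost to patient: £383.20. OOP to date £1486.60. Plan pays £958 − £383.20 = £574.80.
Claim 3 — £297: deductible already satisfied, so patient's share is 40% × £297 = £118.80. Patient owes £118.80 (running OOP £1605.40). Insurer: £297 − £118.80 = £178.20.

£178.20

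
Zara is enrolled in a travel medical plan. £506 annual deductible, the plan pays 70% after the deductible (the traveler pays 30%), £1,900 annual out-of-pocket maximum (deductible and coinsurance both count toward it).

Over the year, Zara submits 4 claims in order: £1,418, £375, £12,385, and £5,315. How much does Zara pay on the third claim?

£1,007.90

#1 (£1,418): £506 to deductible, leaving £912; traveler's 30% is £273.60. Traveler pays £779.60; OOP now £779.60.
#2 (£375): deductible already satisfied, so traveler's share is 30% × £375 = £112.50. Traveler owes £112.50 (running OOP £892.10).
#3 (£12,385): 30% coinsurance on £12,385 = £3,715.50. That would push OOP to £4,607.60, over the £1,900 cap, so traveler pays £1,900 − £892.10 = £1,007.90.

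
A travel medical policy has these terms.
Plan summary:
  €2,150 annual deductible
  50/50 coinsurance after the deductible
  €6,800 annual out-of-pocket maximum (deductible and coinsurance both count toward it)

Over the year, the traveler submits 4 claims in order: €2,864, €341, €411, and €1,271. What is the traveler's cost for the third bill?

#1 (€2,864): deductible takes €2,150, €714 remains; coinsurance €714 × 50% = €357. Cost to traveler: €2,507. OOP to date €2,507.
#2 (€341): deductible already satisfied, so traveler's share is 50% × €341 = €170.50. Cost to traveler: €170.50. OOP to date €2,677.50.
#3 (€411): 50% coinsurance on €411 = €205.50. Traveler owes €205.50 (running OOP €2,883).

€205.50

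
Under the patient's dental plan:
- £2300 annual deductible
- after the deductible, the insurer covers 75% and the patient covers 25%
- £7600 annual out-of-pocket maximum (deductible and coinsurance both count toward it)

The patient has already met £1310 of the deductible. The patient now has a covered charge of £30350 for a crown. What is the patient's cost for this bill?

£6290

Deductible still to meet: £2300 − £1310 = £990.
After the £990 deductible portion, £30350 − £990 = £29360 is subject to coinsurance.
Patient's 25% share of £29360 is £7340.
That puts the patient's cost at £990 + £7340 = £8330 before any cap.
That would bring total out-of-pocket to £9640, past the £7600 cap. The patient is capped at £7600 − £1310 = £6290 on this claim.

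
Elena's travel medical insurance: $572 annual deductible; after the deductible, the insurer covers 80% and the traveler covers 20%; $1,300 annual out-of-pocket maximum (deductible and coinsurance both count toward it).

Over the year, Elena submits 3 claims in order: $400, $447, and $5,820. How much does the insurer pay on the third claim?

Bill 1, $400: all of it applies to the deductible. Traveler owes $400 (running OOP $400). Plan pays $400 − $400 = $0.
Bill 2, $447: $172 finishes the deductible; $275 goes to coinsurance; traveler's 20% is $55. Traveler owes $227 (running OOP $627). Insurer: $447 − $227 = $220.
Bill 3, $5,820: 20% coinsurance on $5,820 = $1,164. That would push OOP to $1,791, over the $1,300 cap, so traveler pays $1,300 − $627 = $673. Plan pays $5,820 − $673 = $5,147.

$5,147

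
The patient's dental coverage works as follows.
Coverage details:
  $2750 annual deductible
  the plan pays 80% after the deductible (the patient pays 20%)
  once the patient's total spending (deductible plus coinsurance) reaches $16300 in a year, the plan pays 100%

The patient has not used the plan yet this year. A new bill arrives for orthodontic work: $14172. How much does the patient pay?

$5034.40

Deductible not yet touched, so the first $2750 of the bill goes to the deductible.
After the $2750 deductible portion, $14172 − $2750 = $11422 is subject to coinsurance.
Patient's 20% share of $11422 is $2284.40.
So the patient owes $2750 + $2284.40 = $5034.40 before any cap.
Total out-of-pocket so far would be $0 + $5034.40 = $5034.40, below the $16300 cap — no reduction.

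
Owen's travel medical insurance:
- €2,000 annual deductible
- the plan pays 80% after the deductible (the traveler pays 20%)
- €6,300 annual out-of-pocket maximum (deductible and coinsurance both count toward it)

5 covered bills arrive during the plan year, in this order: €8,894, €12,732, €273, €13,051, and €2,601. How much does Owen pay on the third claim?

€54.60

#1 (€8,894): deductible takes €2,000, €6,894 remains; traveler's 20% is €1,378.80. Traveler pays €3,378.80; OOP now €3,378.80.
#2 (€12,732): 20% coinsurance on €12,732 = €2,546.40. Cost to traveler: €2,546.40. OOP to date €5,925.20.
#3 (€273): 20% coinsurance on €273 = €54.60. Traveler owes €54.60 (running OOP €5,979.80).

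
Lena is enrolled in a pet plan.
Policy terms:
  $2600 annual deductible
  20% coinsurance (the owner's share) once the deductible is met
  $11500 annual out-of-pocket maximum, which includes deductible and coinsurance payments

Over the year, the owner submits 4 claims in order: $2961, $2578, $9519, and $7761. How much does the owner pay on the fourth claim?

Claim 1 ($2961): deductible takes $2600, $361 remains; 20% of $361 = $72.20. Owner pays $2672.20; OOP now $2672.20.
Claim 2 ($2578): deductible already satisfied, so owner's share is 20% × $2578 = $515.60. Owner pays $515.60; OOP now $3187.80.
Claim 3 ($9519): deductible met; 20% of $9519 = $1903.80. Owner owes $1903.80 (running OOP $5091.60).
Claim 4 ($7761): deductible already satisfied, so owner's share is 20% × $7761 = $1552.20. Owner pays $1552.20; OOP now $6643.80.

$1552.20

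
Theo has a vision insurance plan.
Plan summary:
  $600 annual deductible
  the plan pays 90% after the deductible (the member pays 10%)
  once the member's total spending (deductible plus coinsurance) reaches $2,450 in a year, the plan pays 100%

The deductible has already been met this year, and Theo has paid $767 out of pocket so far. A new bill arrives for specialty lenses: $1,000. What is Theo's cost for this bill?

The deductible is already satisfied, so the full bill goes to coinsurance.
Coinsurance: $1,000 × 10% = $100.
Year-to-date out-of-pocket becomes $767 + $100 = $867, still under the $2,450 maximum, so no cap applies.

$100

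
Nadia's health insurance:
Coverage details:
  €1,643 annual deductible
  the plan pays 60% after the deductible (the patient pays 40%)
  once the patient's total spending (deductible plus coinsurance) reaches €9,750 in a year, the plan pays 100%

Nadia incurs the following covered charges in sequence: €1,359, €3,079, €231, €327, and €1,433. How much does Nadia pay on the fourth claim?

Claim 1 — €1,359: all of it applies to the deductible. Cost to patient: €1,359. OOP to date €1,359.
Claim 2 — €3,079: €284 to deductible, leaving €2,795; 40% of €2,795 = €1,118. Patient pays €1,402; OOP now €2,761.
Claim 3 — €231: 40% coinsurance on €231 = €92.40. Cost to patient: €92.40. OOP to date €2,853.40.
Claim 4 — €327: deductible met; 40% of €327 = €130.80. Patient pays €130.80; OOP now €2,984.20.

€130.80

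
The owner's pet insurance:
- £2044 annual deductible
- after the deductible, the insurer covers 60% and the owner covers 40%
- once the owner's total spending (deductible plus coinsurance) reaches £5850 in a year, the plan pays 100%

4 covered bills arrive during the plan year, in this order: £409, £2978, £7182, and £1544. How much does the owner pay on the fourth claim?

£396

Bill 1, £409: all of it applies to the deductible. Owner owes £409 (running OOP £409).
Bill 2, £2978: deductible takes £1635, £1343 remains; owner's 40% is £537.20. Cost to owner: £2172.20. OOP to date £2581.20.
Bill 3, £7182: deductible already satisfied, so owner's share is 40% × £7182 = £2872.80. Cost to owner: £2872.80. OOP to date £5454.
Bill 4, £1544: deductible already satisfied, so owner's share is 40% × £1544 = £617.60. Adding that to £5454 gives £6071.60, past the £5850 cap; owner pays only £5850 − £5454 = £396.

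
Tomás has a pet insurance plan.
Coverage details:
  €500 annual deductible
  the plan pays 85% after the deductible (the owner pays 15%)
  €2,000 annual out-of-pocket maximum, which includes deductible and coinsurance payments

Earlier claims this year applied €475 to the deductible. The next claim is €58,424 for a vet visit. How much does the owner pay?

Deductible still to meet: €500 − €475 = €25.
The remaining €58,399 (= €58,424 − €25) moves to coinsurance.
Owner's 15% share of €58,399 is €8,759.85.
Owner responsibility before any cap: €25 + €8,759.85 = €8,784.85.
Adding €8,784.85 to the €475 already spent would give €9,259.85, which exceeds the €2,000 cap; the owner pays just €2,000 − €475 = €1,525.

€1,525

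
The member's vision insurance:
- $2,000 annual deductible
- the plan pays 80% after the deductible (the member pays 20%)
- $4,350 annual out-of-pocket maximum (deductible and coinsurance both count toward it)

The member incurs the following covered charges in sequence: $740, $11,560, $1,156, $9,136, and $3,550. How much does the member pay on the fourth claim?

$58.80

Claim 1 ($740): all of it applies to the deductible. Member owes $740 (running OOP $740).
Claim 2 ($11,560): deductible takes $1,260, $10,300 remains; coinsurance $10,300 × 20% = $2,060. Member owes $3,320 (running OOP $4,060).
Claim 3 ($1,156): deductible already satisfied, so member's share is 20% × $1,156 = $231.20. Cost to member: $231.20. OOP to date $4,291.20.
Claim 4 ($9,136): deductible met; 20% of $9,136 = $1,827.20. OOP would hit $6,118.40 > $4,350, so the cap limits the member to $4,350 − $4,291.20 = $58.80.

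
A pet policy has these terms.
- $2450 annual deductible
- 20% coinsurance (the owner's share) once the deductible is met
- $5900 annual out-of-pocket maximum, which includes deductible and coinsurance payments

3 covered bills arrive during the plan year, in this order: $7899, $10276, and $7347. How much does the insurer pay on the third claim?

#1 ($7899): deductible takes $2450, $5449 remains; 20% of $5449 = $1089.80. Owner pays $3539.80; OOP now $3539.80. Plan pays $7899 − $3539.80 = $4359.20.
#2 ($10276): 20% coinsurance on $10276 = $2055.20. Cost to owner: $2055.20. OOP to date $5595. Plan pays $10276 − $2055.20 = $8220.80.
#3 ($7347): deductible met; 20% of $7347 = $1469.40. Adding that to $5595 gives $7064.40, past the $5900 cap; owner pays only $5900 − $5595 = $305. Plan pays $7347 − $305 = $7042.

$7042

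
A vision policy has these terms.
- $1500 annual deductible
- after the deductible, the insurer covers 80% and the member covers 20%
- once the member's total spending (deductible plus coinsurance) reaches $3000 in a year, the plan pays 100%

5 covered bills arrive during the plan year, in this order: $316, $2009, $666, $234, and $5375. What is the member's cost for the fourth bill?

$46.80

Bill 1, $316: fully absorbed by the deductible. Member owes $316 (running OOP $316).
Bill 2, $2009: deductible takes $1184, $825 remains; coinsurance $825 × 20% = $165. Cost to member: $1349. OOP to date $1665.
Bill 3, $666: deductible already satisfied, so member's share is 20% × $666 = $133.20. Cost to member: $133.20. OOP to date $1798.20.
Bill 4, $234: 20% coinsurance on $234 = $46.80. Cost to member: $46.80. OOP to date $1845.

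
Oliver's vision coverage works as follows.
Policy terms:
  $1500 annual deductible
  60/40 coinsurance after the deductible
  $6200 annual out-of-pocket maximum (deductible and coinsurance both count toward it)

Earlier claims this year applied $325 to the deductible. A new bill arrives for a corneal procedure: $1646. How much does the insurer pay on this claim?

Remaining deductible: $1500 − $325 = $1175.
That leaves $1646 − $1175 = $471 for coinsurance.
Coinsurance: $471 × 40% = $188.40.
So the member owes $1175 + $188.40 = $1363.40 before any cap.
Cumulative spending $325 + $1363.40 = $1688.40 stays under the $6200 maximum.
Insurer pays the balance: $1646 − $1363.40 = $282.60.

$282.60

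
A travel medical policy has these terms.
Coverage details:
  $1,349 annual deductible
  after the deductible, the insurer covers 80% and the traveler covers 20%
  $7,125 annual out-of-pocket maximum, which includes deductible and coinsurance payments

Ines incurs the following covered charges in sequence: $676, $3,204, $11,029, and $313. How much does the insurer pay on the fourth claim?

#1 ($676): all of it applies to the deductible. Traveler pays $676; OOP now $676. Insurer: $676 − $676 = $0.
#2 ($3,204): $673 finishes the deductible; $2,531 goes to coinsurance; coinsurance $2,531 × 20% = $506.20. Traveler owes $1,179.20 (running OOP $1,855.20). Insurer: $3,204 − $1,179.20 = $2,024.80.
#3 ($11,029): deductible met; 20% of $11,029 = $2,205.80. Traveler owes $2,205.80 (running OOP $4,061). Insurer: $11,029 − $2,205.80 = $8,823.20.
#4 ($313): deductible already satisfied, so traveler's share is 20% × $313 = $62.60. Cost to traveler: $62.60. OOP to date $4,123.60. Insurer: $313 − $62.60 = $250.40.

$250.40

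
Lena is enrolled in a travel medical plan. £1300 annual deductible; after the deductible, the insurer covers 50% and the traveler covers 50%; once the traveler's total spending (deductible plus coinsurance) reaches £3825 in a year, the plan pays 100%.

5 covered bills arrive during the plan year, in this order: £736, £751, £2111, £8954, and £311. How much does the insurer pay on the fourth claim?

£7578

Claim 1 (£736): entire amount goes to the deductible. Traveler owes £736 (running OOP £736). Plan pays £736 − £736 = £0.
Claim 2 (£751): £564 to deductible, leaving £187; 50% of £187 = £93.50. Traveler pays £657.50; OOP now £1393.50. Plan pays £751 − £657.50 = £93.50.
Claim 3 (£2111): 50% coinsurance on £2111 = £1055.50. Cost to traveler: £1055.50. OOP to date £2449. Plan pays £2111 − £1055.50 = £1055.50.
Claim 4 (£8954): deductible met; 50% of £8954 = £4477. Adding that to £2449 gives £6926, past the £3825 cap; traveler pays only £3825 − £2449 = £1376. Plan pays £8954 − £1376 = £7578.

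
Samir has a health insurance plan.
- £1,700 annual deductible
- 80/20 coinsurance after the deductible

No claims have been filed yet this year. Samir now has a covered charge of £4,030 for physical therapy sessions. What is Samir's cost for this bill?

Nothing has been paid toward the £1,700 deductible, so the first £1,700 of this charge is applied there.
After the £1,700 deductible portion, £4,030 − £1,700 = £2,330 is subject to coinsurance.
20% of £2,330 = £466 falls to the patient.
Patient responsibility: £1,700 + £466 = £2,166.

£2,166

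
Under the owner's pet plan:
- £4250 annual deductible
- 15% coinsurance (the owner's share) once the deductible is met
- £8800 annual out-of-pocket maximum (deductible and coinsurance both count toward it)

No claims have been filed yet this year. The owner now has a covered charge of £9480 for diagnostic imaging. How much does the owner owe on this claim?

Deductible not yet touched, so the first £4250 of the bill goes to the deductible.
After the £4250 deductible portion, £9480 − £4250 = £5230 is subject to coinsurance.
Coinsurance: £5230 × 15% = £784.50.
So the owner owes £4250 + £784.50 = £5034.50 before any cap.
Year-to-date out-of-pocket becomes £0 + £5034.50 = £5034.50, still under the £8800 maximum, so no cap applies.

£5034.50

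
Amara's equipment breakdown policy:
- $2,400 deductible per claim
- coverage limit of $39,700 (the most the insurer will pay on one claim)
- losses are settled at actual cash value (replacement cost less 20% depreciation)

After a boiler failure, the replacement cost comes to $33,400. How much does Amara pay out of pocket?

At 20% depreciation, ACV = $33,400 − $6,680 = $26,720.
After the deductible, $26,720 − $2,400 = $24,320 remains.
$24,320 ≤ $39,700, so the limit doesn't bind; insurer pays $24,320.
Business owner's share is the uncovered remainder: $33,400 − $24,320 = $9,080.

$9,080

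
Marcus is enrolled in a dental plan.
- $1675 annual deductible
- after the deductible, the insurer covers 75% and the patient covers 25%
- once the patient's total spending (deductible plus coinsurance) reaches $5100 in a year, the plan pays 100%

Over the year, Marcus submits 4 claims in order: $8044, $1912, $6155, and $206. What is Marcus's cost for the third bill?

$1354.75

Claim 1 ($8044): deductible takes $1675, $6369 remains; 25% of $6369 = $1592.25. Cost to patient: $3267.25. OOP to date $3267.25.
Claim 2 ($1912): deductible met; 25% of $1912 = $478. Patient pays $478; OOP now $3745.25.
Claim 3 ($6155): deductible already satisfied, so patient's share is 25% × $6155 = $1538.75. That would push OOP to $5284, over the $5100 cap, so patient pays $5100 − $3745.25 = $1354.75.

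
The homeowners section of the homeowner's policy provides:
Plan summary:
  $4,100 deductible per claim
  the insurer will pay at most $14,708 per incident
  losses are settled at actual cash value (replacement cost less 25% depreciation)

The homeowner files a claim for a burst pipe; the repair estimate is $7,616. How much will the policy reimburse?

At 25% depreciation, ACV = $7,616 − $1,904 = $5,712.
After the deductible, $5,712 − $4,100 = $1,612 remains.
$1,612 ≤ $14,708, so the limit doesn't bind; insurer pays $1,612.

$1,612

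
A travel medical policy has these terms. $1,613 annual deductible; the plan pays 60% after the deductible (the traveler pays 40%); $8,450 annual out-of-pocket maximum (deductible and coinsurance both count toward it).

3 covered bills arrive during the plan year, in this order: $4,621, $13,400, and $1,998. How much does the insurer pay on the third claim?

Claim 1 ($4,621): $1,613 to deductible, leaving $3,008; traveler's 40% is $1,203.20. Traveler owes $2,816.20 (running OOP $2,816.20). Insurer: $4,621 − $2,816.20 = $1,804.80.
Claim 2 ($13,400): deductible met; 40% of $13,400 = $5,360. Traveler owes $5,360 (running OOP $8,176.20). Plan pays $13,400 − $5,360 = $8,040.
Claim 3 ($1,998): 40% coinsurance on $1,998 = $799.20. That would push OOP to $8,975.40, over the $8,450 cap, so traveler pays $8,450 − $8,176.20 = $273.80. Plan pays $1,998 − $273.80 = $1,724.20.

$1,724.20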